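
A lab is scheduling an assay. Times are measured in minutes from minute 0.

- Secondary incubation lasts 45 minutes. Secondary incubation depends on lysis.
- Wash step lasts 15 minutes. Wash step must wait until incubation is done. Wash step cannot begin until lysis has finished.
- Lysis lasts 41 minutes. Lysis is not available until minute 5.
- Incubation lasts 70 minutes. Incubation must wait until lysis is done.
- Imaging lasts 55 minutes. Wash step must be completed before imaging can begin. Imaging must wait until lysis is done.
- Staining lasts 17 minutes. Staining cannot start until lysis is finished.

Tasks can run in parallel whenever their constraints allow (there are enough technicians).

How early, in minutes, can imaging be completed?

186

Lysis cannot begin until its own release at minute 5. It runs from minute 5 to 5 + 41 = minute 46.
Incubation waits on lysis (finishes minute 46), so it starts at minute 46 and finishes at 46 + 70 = minute 116.
Wash step has to wait for incubation (finishes minute 116); lysis (finishes minute 46). The latest of these is minute 116, so wash step runs minute 116 to 116 + 15 = minute 131.
Imaging needs all of wash step (finishes minute 131); lysis (finishes minute 46). That puts its earliest start at minute 131; it finishes at 131 + 55 = minute 186.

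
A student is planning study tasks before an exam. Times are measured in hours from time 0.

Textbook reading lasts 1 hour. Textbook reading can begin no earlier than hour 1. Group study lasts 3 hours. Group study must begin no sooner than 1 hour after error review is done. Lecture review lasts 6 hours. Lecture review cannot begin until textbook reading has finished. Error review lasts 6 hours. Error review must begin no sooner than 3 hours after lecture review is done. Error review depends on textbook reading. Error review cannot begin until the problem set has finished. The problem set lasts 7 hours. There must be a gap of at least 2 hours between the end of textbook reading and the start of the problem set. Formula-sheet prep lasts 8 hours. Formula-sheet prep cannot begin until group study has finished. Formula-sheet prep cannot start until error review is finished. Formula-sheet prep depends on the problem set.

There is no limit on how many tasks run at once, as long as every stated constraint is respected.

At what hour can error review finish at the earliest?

Textbook reading waits on its own release at hour 1, so it starts at hour 1 and finishes at 1 + 1 = hour 2.
The problem set waits on textbook reading (finishes hour 2, plus 2-hour gap → hour 4), so it starts at hour 4 and finishes at 4 + 7 = hour 11.
Lecture review waits on textbook reading (finishes hour 2), so it starts at hour 2 and finishes at 2 + 6 = hour 8.
Error review needs all of lecture review (finishes hour 8, plus 3-hour gap → hour 11); textbook reading (finishes hour 2); the problem set (finishes hour 11). That puts its earliest start at hour 11; it finishes at 11 + 6 = hour 17.

17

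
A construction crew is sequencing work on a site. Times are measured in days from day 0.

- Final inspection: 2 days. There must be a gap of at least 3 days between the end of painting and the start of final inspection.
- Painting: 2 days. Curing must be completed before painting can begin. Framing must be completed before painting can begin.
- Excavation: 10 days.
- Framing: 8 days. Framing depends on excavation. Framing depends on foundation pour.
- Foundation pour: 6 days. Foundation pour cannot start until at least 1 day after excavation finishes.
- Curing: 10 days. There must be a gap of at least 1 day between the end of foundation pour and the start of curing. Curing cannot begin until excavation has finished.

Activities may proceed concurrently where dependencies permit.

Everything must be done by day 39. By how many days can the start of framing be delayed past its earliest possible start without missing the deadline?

7

Excavation has no prerequisites, so it starts at day 0 and finishes at day 10.
Foundation pour cannot begin until excavation (finishes day 10, plus 1-day gap → day 11). It runs from day 11 to 11 + 6 = day 17.
For framing: excavation (finishes day 10); foundation pour (finishes day 17). Taking the maximum gives a start of day 17, and it finishes at 17 + 8 = day 25.

Working backward from the deadline:
Final inspection has no dependents, so it just needs to finish by day 39. Starting by 39 − 2 = day 37 achieves that.
Painting feeds into final inspection (must start by day 37, minus 3-day gap → day 34); so painting must finish by day 34 and therefore start by day 32.
Framing must finish before painting (must start by day 32). With an 8-day duration, framing must start by 32 − 8 = day 24.
So framing can start as early as day 17 and as late as day 24, giving 24 − 17 = 7 days of slack.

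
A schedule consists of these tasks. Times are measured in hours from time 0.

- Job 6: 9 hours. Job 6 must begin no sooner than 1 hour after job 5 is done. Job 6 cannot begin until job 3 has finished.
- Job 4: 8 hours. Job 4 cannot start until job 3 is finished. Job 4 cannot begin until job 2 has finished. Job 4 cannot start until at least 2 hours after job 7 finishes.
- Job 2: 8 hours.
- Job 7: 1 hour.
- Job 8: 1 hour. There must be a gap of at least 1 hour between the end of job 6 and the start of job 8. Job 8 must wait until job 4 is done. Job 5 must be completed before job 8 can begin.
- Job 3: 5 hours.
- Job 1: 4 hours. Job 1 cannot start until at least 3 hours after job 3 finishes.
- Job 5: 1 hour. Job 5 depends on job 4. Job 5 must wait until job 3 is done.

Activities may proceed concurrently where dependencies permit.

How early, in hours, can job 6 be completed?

Job 7 can start immediately at hour 0; it finishes at hour 1.
Nothing blocks job 3, so it runs from hour 0 to hour 5.
Job 2 has no prerequisites, so it starts at hour 0 and finishes at hour 8.
Job 4 cannot start until job 3 (finishes hour 5); job 2 (finishes hour 8); job 7 (finishes hour 1, plus 2-hour gap → hour 3). The controlling bound is hour 8, so job 4 finishes at 8 + 8 = hour 16.
Job 5 cannot start until job 4 (finishes hour 16); job 3 (finishes hour 5). The controlling bound is hour 16, so job 5 finishes at 16 + 1 = hour 17.
Job 6 has to wait for job 5 (finishes hour 17, plus 1-hour gap → hour 18); job 3 (finishes hour 5). The latest of these is hour 18, so job 6 runs hour 18 to 18 + 9 = hour 27.

27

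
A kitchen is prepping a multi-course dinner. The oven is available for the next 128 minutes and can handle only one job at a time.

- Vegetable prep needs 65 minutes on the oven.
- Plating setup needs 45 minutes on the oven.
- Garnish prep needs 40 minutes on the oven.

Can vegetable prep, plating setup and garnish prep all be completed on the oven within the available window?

No

Running back to back, the jobs need 65 + 45 + 40 = 150 minutes on the oven.
Since 150 > 128, they cannot all fit.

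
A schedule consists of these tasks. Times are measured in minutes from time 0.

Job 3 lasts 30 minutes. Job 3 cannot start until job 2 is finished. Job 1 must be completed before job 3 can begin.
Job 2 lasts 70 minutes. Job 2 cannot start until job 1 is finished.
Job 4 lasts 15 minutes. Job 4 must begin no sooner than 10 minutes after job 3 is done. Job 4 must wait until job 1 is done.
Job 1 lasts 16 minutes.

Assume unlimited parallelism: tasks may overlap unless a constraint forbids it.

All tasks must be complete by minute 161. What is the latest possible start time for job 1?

20

To finish by minute 161, job 4 (duration 15) must start no later than minute 146.
Since job 4 (must start by minute 146, minus 10-minute gap → minute 136) depends on it, job 3 must finish by minute 136. Backing off its 30-minute duration gives a latest start of minute 106.
Job 2 feeds into job 3 (must start by minute 106); so job 2 must finish by minute 106 and therefore start by minute 36.
Job 1 feeds job 2 (must start by minute 36); job 3 (must start by minute 106); job 4 (must start by minute 146). Taking the minimum, job 1 must finish by minute 36 and start by 36 − 16 = minute 20.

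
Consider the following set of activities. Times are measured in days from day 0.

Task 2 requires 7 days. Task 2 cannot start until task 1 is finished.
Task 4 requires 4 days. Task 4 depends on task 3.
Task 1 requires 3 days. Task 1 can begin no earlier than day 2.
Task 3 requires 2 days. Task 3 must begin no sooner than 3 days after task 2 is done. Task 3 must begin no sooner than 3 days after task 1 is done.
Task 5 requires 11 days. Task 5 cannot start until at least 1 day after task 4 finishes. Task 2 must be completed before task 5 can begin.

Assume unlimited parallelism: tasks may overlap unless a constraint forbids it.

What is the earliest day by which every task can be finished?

33

Task 1 cannot begin until its own release at day 2. It runs from day 2 to 2 + 3 = day 5.
Task 2 cannot begin until task 1 (finishes day 5). It runs from day 5 to 5 + 7 = day 12.
Task 3 cannot start until task 2 (finishes day 12, plus 3-day gap → day 15); task 1 (finishes day 5, plus 3-day gap → day 8). The controlling bound is day 15, so task 3 finishes at 15 + 2 = day 17.
Task 4 cannot begin until task 3 (finishes day 17). It runs from day 17 to 17 + 4 = day 21.
Task 5 cannot start until task 4 (finishes day 21, plus 1-day gap → day 22); task 2 (finishes day 12). The controlling bound is day 22, so task 5 finishes at 22 + 11 = day 33.
All tasks are finished once the last one completes. Finish times: Task 1 at 5, Task 2 at 12, Task 3 at 17, Task 4 at 21, Task 5 at 33. The latest is day 33.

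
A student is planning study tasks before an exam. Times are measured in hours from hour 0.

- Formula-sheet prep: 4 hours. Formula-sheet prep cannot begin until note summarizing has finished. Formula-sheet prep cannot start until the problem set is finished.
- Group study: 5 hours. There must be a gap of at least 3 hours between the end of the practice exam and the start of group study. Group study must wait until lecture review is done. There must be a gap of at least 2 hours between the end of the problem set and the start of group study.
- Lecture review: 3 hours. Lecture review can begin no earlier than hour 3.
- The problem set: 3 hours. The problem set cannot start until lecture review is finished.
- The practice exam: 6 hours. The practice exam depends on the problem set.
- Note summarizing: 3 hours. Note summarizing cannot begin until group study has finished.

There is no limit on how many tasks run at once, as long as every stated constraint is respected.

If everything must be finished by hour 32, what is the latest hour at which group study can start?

20

Formula-sheet prep must finish by hour 32; it takes 4 hours, so it must start by 32 − 4 = hour 28.
Note summarizing feeds into formula-sheet prep (must start by hour 28); so note summarizing must finish by hour 28 and therefore start by hour 25.
Group study feeds into note summarizing (must start by hour 25); so group study must finish by hour 25 and therefore start by hour 20.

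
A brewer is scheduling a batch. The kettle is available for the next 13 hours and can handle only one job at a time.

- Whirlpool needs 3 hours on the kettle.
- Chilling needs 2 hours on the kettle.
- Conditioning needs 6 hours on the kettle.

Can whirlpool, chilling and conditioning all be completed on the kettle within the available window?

Yes

Running back to back, the jobs need 3 + 2 + 6 = 11 hours on the kettle.
Since 11 ≤ 13, they fit within the window.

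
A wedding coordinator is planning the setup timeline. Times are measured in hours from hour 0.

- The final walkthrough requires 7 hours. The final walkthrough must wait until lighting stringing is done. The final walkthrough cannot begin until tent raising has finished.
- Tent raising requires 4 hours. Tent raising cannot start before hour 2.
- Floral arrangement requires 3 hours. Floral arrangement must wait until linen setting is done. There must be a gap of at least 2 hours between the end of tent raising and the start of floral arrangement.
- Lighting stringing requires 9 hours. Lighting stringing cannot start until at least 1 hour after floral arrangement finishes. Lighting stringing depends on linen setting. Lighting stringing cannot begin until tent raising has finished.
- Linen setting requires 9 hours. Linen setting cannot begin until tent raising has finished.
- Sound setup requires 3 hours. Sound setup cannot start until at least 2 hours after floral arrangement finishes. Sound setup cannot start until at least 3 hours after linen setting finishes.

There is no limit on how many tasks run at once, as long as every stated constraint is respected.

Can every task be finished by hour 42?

Tent raising cannot begin until its own release at hour 2. It runs from hour 2 to 2 + 4 = hour 6.
Linen setting waits on tent raising (finishes hour 6), so it starts at hour 6 and finishes at 6 + 9 = hour 15.
For floral arrangement: linen setting (finishes hour 15); tent raising (finishes hour 6, plus 2-hour gap → hour 8). Taking the maximum gives a start of hour 15, and it finishes at 15 + 3 = hour 18.
Sound setup cannot start until floral arrangement (finishes hour 18, plus 2-hour gap → hour 20); linen setting (finishes hour 15, plus 3-hour gap → hour 18). The controlling bound is hour 20, so sound setup finishes at 20 + 3 = hour 23.
Lighting stringing has to wait for floral arrangement (finishes hour 18, plus 1-hour gap → hour 19); linen setting (finishes hour 15); tent raising (finishes hour 6). The latest of these is hour 19, so lighting stringing runs hour 19 to 19 + 9 = hour 28.
The final walkthrough has to wait for lighting stringing (finishes hour 28); tent raising (finishes hour 6). The latest of these is hour 28, so the final walkthrough runs hour 28 to 28 + 7 = hour 35.
Every task is finished by hour 35, which is no later than the deadline of 42, so the schedule is feasible.

Yes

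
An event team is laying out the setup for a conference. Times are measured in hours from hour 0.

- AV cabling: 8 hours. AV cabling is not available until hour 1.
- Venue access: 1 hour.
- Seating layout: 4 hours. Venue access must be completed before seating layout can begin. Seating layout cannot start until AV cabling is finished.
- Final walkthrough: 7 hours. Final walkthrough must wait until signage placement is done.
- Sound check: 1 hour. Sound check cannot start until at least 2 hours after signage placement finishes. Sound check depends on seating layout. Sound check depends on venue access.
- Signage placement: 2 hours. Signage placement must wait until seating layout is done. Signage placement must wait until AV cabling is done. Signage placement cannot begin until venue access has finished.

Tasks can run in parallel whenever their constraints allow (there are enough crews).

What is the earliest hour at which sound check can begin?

AV cabling waits on its own release at hour 1, so it starts at hour 1 and finishes at 1 + 8 = hour 9.
Venue access can start immediately at hour 0; it finishes at hour 1.
Seating layout cannot start until venue access (finishes hour 1); AV cabling (finishes hour 9). The controlling bound is hour 9, so seating layout finishes at 9 + 4 = hour 13.
Signage placement cannot start until seating layout (finishes hour 13); AV cabling (finishes hour 9); venue access (finishes hour 1). The controlling bound is hour 13, so signage placement finishes at 13 + 2 = hour 15.
Sound check waits on signage placement (finishes hour 15, plus 2-hour gap → hour 17); seating layout (finishes hour 13); venue access (finishes hour 1). The latest of these is hour 17, which is the earliest sound check can start.

17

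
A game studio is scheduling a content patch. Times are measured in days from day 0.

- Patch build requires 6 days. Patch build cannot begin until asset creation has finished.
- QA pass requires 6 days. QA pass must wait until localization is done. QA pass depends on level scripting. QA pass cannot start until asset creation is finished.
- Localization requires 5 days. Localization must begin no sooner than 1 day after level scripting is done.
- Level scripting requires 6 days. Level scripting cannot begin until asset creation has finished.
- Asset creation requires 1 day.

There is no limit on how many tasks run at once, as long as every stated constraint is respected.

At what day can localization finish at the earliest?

Asset creation can start immediately at day 0; it finishes at day 1.
Level scripting cannot begin until asset creation (finishes day 1). It runs from day 1 to 1 + 6 = day 7.
Localization waits on level scripting (finishes day 7, plus 1-day gap → day 8), so it starts at day 8 and finishes at 8 + 5 = day 13.

13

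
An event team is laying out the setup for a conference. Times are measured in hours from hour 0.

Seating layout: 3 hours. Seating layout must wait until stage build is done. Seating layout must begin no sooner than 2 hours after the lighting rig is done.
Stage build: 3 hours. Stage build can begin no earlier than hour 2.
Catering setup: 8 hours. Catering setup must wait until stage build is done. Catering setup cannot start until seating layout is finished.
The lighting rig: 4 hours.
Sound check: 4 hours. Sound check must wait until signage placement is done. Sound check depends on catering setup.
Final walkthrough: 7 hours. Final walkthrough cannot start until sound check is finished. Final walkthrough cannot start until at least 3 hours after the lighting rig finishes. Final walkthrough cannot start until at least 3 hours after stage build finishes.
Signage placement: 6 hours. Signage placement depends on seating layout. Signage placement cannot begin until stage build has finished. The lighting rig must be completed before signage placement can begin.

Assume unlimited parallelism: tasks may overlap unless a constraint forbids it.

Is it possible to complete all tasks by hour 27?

No

Nothing blocks the lighting rig, so it runs from hour 0 to hour 4.
Stage build waits on its own release at hour 2, so it starts at hour 2 and finishes at 2 + 3 = hour 5.
Seating layout needs all of stage build (finishes hour 5); the lighting rig (finishes hour 4, plus 2-hour gap → hour 6). That puts its earliest start at hour 6; it finishes at 6 + 3 = hour 9.
Catering setup needs all of stage build (finishes hour 5); seating layout (finishes hour 9). That puts its earliest start at hour 9; it finishes at 9 + 8 = hour 17.
Signage placement needs all of seating layout (finishes hour 9); stage build (finishes hour 5); the lighting rig (finishes hour 4). That puts its earliest start at hour 9; it finishes at 9 + 6 = hour 15.
Sound check cannot start until signage placement (finishes hour 15); catering setup (finishes hour 17). The controlling bound is hour 17, so sound check finishes at 17 + 4 = hour 21.
For final walkthrough: sound check (finishes hour 21); the lighting rig (finishes hour 4, plus 3-hour gap → hour 7); stage build (finishes hour 5, plus 3-hour gap → hour 8). Taking the maximum gives a start of hour 21, and it finishes at 21 + 7 = hour 28.
The earliest everything can be done is hour 28, which is after the deadline of 27, so it is not possible.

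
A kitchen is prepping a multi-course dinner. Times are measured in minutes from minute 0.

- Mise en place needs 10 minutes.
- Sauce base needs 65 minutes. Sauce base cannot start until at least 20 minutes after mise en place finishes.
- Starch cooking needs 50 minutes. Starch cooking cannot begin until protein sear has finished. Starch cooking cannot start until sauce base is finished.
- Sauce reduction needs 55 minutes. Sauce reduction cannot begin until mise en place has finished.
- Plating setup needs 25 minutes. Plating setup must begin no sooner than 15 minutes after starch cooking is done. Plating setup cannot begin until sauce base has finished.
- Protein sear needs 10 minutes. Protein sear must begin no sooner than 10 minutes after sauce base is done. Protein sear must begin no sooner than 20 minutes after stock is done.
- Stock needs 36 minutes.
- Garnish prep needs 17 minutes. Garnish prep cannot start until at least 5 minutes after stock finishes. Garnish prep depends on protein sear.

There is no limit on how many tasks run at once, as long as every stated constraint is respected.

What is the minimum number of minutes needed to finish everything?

Stock has no prerequisites, so it starts at minute 0 and finishes at minute 36.
Nothing blocks mise en place, so it runs from minute 0 to minute 10.
After mise en place (finishes minute 10), sauce reduction can start at minute 10 and finishes at minute 65.
After mise en place (finishes minute 10, plus 20-minute gap → minute 30), sauce base can start at minute 30 and finishes at minute 95.
Protein sear needs all of sauce base (finishes minute 95, plus 10-minute gap → minute 105); stock (finishes minute 36, plus 20-minute gap → minute 56). That puts its earliest start at minute 105; it finishes at 105 + 10 = minute 115.
For garnish prep: stock (finishes minute 36, plus 5-minute gap → minute 41); protein sear (finishes minute 115). Taking the maximum gives a start of minute 115, and it finishes at 115 + 17 = minute 132.
Starch cooking has to wait for protein sear (finishes minute 115); sauce base (finishes minute 95). The latest of these is minute 115, so starch cooking runs minute 115 to 115 + 50 = minute 165.
Plating setup cannot start until starch cooking (finishes minute 165, plus 15-minute gap → minute 180); sauce base (finishes minute 95). The controlling bound is minute 180, so plating setup finishes at 180 + 25 = minute 205.
All tasks are finished once the last one completes. Finish times: Mise en place at 10, Stock at 36, Sauce base at 95, Protein sear at 115, Sauce reduction at 65, Starch cooking at 165, Plating setup at 205, Garnish prep at 132. The latest is minute 205.

205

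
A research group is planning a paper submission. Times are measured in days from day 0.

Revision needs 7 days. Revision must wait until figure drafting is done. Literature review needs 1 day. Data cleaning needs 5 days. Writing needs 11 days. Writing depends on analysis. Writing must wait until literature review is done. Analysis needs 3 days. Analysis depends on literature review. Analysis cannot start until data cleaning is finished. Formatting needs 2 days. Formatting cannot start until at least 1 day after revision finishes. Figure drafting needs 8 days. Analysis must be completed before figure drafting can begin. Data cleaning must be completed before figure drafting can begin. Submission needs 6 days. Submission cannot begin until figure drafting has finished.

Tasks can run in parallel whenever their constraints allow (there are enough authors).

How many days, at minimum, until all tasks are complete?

Data cleaning has no prerequisites, so it starts at day 0 and finishes at day 5.
Literature review can start immediately at day 0; it finishes at day 1.
Analysis has to wait for literature review (finishes day 1); data cleaning (finishes day 5). The latest of these is day 5, so analysis runs day 5 to 5 + 3 = day 8.
Writing has to wait for analysis (finishes day 8); literature review (finishes day 1). The latest of these is day 8, so writing runs day 8 to 8 + 11 = day 19.
Figure drafting cannot start until analysis (finishes day 8); data cleaning (finishes day 5). The controlling bound is day 8, so figure drafting finishes at 8 + 8 = day 16.
After figure drafting (finishes day 16), submission can start at day 16 and finishes at day 22.
After figure drafting (finishes day 16), revision can start at day 16 and finishes at day 23.
Formatting cannot begin until revision (finishes day 23, plus 1-day gap → day 24). It runs from day 24 to 24 + 2 = day 26.
All tasks are finished once the last one completes. Finish times: Literature review at 1, Data cleaning at 5, Analysis at 8, Figure drafting at 16, Writing at 19, Revision at 23, Formatting at 26, Submission at 22. The latest is day 26.

26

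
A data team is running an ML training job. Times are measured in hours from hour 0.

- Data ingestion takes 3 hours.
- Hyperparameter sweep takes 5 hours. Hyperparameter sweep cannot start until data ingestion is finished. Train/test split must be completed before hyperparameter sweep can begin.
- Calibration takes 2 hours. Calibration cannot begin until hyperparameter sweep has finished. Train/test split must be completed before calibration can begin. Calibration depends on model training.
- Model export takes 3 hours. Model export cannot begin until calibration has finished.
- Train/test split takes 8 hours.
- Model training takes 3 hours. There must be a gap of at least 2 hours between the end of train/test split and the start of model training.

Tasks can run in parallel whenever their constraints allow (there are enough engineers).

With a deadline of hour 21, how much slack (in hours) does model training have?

3

Nothing blocks train/test split, so it runs from hour 0 to hour 8.
Model training waits on train/test split (finishes hour 8, plus 2-hour gap → hour 10), so it starts at hour 10 and finishes at 10 + 3 = hour 13.

Working backward from the deadline:
To finish by hour 21, model export (duration 3) must start no later than hour 18.
Calibration feeds into model export (must start by hour 18); so calibration must finish by hour 18 and therefore start by hour 16.
Model training has to be done before calibration (must start by hour 16). That means finishing by hour 16, i.e. starting by 16 − 3 = hour 13.
So model training can start as early as hour 10 and as late as hour 13, giving 13 − 10 = 3 hours of slack.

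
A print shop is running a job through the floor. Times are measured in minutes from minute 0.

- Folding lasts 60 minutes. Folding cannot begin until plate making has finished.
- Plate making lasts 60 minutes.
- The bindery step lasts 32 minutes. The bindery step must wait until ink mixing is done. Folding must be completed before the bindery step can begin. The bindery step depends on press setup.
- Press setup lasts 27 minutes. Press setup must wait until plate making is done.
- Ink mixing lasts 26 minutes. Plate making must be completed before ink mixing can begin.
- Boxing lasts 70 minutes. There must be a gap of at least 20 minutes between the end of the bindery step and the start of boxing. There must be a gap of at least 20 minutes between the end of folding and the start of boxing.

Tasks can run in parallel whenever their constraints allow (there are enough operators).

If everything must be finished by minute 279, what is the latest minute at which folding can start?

Nothing follows boxing; the deadline of minute 279 is its only limit. It must start by 279 − 70 = minute 209.
Since boxing (must start by minute 209, minus 20-minute gap → minute 189) depends on it, the bindery step must finish by minute 189. Backing off its 32-minute duration gives a latest start of minute 157.
Folding must finish in time for the bindery step (must start by minute 157); boxing (must start by minute 209, minus 20-minute gap → minute 189). The tightest is minute 157, so folding must start by 157 − 60 = minute 97.

97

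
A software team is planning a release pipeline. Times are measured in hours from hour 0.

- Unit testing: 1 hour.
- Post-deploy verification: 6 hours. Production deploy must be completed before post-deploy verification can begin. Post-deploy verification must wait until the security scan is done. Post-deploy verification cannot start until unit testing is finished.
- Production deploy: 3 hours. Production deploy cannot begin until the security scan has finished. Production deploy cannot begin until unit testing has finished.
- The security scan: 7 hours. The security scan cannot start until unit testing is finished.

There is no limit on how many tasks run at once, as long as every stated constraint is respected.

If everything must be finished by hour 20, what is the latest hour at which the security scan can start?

4

Post-deploy verification has no dependents, so it just needs to finish by hour 20. Starting by 20 − 6 = hour 14 achieves that.
Production deploy must finish before post-deploy verification (must start by hour 14). With a 3-hour duration, production deploy must start by 14 − 3 = hour 11.
The security scan must finish in time for production deploy (must start by hour 11); post-deploy verification (must start by hour 14). The tightest is hour 11, so the security scan must start by 11 − 7 = hour 4.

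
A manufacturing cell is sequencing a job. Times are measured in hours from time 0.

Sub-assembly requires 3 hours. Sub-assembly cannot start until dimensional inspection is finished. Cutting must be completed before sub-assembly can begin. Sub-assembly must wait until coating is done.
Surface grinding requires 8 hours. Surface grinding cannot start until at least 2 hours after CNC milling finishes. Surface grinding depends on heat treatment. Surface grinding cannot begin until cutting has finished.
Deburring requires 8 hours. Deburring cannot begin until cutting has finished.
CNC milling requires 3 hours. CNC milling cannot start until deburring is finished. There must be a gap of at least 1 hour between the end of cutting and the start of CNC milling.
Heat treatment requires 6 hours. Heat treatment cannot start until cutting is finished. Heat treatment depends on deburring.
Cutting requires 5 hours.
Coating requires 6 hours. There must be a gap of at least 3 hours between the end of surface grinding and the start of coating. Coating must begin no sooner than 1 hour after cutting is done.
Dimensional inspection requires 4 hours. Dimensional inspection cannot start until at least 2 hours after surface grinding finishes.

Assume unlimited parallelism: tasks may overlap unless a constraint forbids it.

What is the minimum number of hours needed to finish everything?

39

Cutting can start immediately at hour 0; it finishes at hour 5.
Deburring waits on cutting (finishes hour 5), so it starts at hour 5 and finishes at 5 + 8 = hour 13.
For heat treatment: cutting (finishes hour 5); deburring (finishes hour 13). Taking the maximum gives a start of hour 13, and it finishes at 13 + 6 = hour 19.
CNC milling cannot start until deburring (finishes hour 13); cutting (finishes hour 5, plus 1-hour gap → hour 6). The controlling bound is hour 13, so CNC milling finishes at 13 + 3 = hour 16.
For surface grinding: CNC milling (finishes hour 16, plus 2-hour gap → hour 18); heat treatment (finishes hour 19); cutting (finishes hour 5). Taking the maximum gives a start of hour 19, and it finishes at 19 + 8 = hour 27.
Coating cannot start until surface grinding (finishes hour 27, plus 3-hour gap → hour 30); cutting (finishes hour 5, plus 1-hour gap → hour 6). The controlling bound is hour 30, so coating finishes at 30 + 6 = hour 36.
After surface grinding (finishes hour 27, plus 2-hour gap → hour 29), dimensional inspection can start at hour 29 and finishes at hour 33.
Sub-assembly needs all of dimensional inspection (finishes hour 33); cutting (finishes hour 5); coating (finishes hour 36). That puts its earliest start at hour 36; it finishes at 36 + 3 = hour 39.
All tasks are finished once the last one completes. Finish times: Cutting at 5, Deburring at 13, CNC milling at 16, Heat treatment at 19, Surface grinding at 27, Dimensional inspection at 33, Coating at 36, Sub-assembly at 39. The latest is hour 39.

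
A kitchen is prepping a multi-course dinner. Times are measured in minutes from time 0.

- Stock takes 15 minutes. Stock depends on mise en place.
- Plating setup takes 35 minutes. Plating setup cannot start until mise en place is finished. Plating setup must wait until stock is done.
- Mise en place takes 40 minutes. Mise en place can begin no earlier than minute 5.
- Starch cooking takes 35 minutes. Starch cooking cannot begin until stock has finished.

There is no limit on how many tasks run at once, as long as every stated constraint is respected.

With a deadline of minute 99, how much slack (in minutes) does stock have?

Mise en place cannot begin until its own release at minute 5. It runs from minute 5 to 5 + 40 = minute 45.
Stock cannot begin until mise en place (finishes minute 45). It runs from minute 45 to 45 + 15 = minute 60.

Working backward from the deadline:
Starch cooking has no dependents, so it just needs to finish by minute 99. Starting by 99 − 35 = minute 64 achieves that.
Plating setup must finish by minute 99; it takes 35 minutes, so it must start by 99 − 35 = minute 64.
Stock must finish in time for starch cooking (must start by minute 64); plating setup (must start by minute 64). The tightest is minute 64, so stock must start by 64 − 15 = minute 49.
So stock can start as early as minute 45 and as late as minute 49, giving 49 − 45 = 4 minutes of slack.

4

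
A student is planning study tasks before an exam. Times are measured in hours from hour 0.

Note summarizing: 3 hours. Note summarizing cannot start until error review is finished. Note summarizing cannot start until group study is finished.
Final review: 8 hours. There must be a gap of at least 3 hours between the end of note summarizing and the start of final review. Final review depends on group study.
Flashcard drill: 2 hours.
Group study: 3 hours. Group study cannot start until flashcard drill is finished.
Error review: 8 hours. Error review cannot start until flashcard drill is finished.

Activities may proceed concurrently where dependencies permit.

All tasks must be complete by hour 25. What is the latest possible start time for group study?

Final review has no dependents, so it just needs to finish by hour 25. Starting by 25 − 8 = hour 17 achieves that.
Since final review (must start by hour 17, minus 3-hour gap → hour 14) depends on it, note summarizing must finish by hour 14. Backing off its 3-hour duration gives a latest start of hour 11.
Group study feeds note summarizing (must start by hour 11); final review (must start by hour 17). Taking the minimum, group study must finish by hour 11 and start by 11 − 3 = hour 8.

8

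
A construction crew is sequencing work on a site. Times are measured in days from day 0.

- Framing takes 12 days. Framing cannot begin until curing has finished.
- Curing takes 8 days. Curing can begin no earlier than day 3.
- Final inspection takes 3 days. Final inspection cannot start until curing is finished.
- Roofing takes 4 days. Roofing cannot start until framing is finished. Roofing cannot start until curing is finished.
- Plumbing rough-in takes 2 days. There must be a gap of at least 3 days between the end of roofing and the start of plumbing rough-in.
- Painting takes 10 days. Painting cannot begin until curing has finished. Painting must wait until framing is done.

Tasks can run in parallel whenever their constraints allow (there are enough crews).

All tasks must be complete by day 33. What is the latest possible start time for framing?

Plumbing rough-in must finish by day 33; it takes 2 days, so it must start by 33 − 2 = day 31.
Since plumbing rough-in (must start by day 31, minus 3-day gap → day 28) depends on it, roofing must finish by day 28. Backing off its 4-day duration gives a latest start of day 24.
Nothing follows painting; the deadline of day 33 is its only limit. It must start by 33 − 10 = day 23.
For framing: roofing (must start by day 24); painting (must start by day 23). The most restrictive is day 23; with a 12-day duration, framing must start by day 11.

11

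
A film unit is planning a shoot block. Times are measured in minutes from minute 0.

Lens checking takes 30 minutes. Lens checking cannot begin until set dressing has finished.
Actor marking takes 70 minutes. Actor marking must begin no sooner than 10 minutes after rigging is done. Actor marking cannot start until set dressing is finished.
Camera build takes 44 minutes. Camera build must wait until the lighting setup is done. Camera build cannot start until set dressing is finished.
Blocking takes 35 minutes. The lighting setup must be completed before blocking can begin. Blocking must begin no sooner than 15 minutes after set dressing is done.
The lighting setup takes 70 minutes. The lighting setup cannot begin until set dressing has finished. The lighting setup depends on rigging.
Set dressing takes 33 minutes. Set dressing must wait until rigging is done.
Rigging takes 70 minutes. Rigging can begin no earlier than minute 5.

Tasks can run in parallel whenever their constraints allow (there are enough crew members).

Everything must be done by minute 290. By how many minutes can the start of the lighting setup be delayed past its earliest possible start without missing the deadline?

Rigging cannot begin until its own release at minute 5. It runs from minute 5 to 5 + 70 = minute 75.
Set dressing cannot begin until rigging (finishes minute 75). It runs from minute 75 to 75 + 33 = minute 108.
The lighting setup needs all of set dressing (finishes minute 108); rigging (finishes minute 75). That puts its earliest start at minute 108; it finishes at 108 + 70 = minute 178.

Working backward from the deadline:
Camera build has no dependents, so it just needs to finish by minute 290. Starting by 290 − 44 = minute 246 achieves that.
Blocking must finish by minute 290; it takes 35 minutes, so it must start by 290 − 35 = minute 255.
The lighting setup must finish in time for camera build (must start by minute 246); blocking (must start by minute 255). The tightest is minute 246, so the lighting setup must start by 246 − 70 = minute 176.
So the lighting setup can start as early as minute 108 and as late as minute 176, giving 176 − 108 = 68 minutes of slack.

68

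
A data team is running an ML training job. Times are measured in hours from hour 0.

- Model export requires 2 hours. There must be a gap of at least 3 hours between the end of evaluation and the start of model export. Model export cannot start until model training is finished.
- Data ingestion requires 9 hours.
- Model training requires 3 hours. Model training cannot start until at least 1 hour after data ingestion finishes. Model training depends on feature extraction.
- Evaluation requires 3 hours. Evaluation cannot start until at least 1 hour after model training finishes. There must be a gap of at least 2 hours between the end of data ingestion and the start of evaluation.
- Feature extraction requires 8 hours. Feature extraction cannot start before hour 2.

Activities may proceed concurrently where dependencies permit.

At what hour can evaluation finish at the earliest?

Feature extraction waits on its own release at hour 2, so it starts at hour 2 and finishes at 2 + 8 = hour 10.
Data ingestion has no prerequisites, so it starts at hour 0 and finishes at hour 9.
Model training has to wait for data ingestion (finishes hour 9, plus 1-hour gap → hour 10); feature extraction (finishes hour 10). The latest of these is hour 10, so model training runs hour 10 to 10 + 3 = hour 13.
Evaluation has to wait for model training (finishes hour 13, plus 1-hour gap → hour 14); data ingestion (finishes hour 9, plus 2-hour gap → hour 11). The latest of these is hour 14, so evaluation runs hour 14 to 14 + 3 = hour 17.

17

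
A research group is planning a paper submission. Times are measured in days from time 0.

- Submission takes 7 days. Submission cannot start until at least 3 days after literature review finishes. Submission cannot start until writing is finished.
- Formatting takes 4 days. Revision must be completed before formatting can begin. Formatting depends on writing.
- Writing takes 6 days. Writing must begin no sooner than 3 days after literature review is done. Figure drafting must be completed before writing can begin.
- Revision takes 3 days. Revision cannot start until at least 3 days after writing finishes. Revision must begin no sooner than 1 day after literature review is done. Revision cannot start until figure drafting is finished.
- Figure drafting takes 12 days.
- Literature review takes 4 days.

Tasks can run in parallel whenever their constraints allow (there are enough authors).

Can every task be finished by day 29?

Figure drafting has no prerequisites, so it starts at day 0 and finishes at day 12.
Nothing blocks literature review, so it runs from day 0 to day 4.
For writing: literature review (finishes day 4, plus 3-day gap → day 7); figure drafting (finishes day 12). Taking the maximum gives a start of day 12, and it finishes at 12 + 6 = day 18.
For submission: literature review (finishes day 4, plus 3-day gap → day 7); writing (finishes day 18). Taking the maximum gives a start of day 18, and it finishes at 18 + 7 = day 25.
For revision: writing (finishes day 18, plus 3-day gap → day 21); literature review (finishes day 4, plus 1-day gap → day 5); figure drafting (finishes day 12). Taking the maximum gives a start of day 21, and it finishes at 21 + 3 = day 24.
Formatting cannot start until revision (finishes day 24); writing (finishes day 18). The controlling bound is day 24, so formatting finishes at 24 + 4 = day 28.
Every task is finished by day 28, which is no later than the deadline of 29, so the schedule is feasible.

Yes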